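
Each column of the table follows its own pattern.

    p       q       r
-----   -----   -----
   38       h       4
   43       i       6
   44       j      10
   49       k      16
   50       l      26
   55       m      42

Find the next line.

56  n  68

Column p: alternating steps +5, +1, +5, +1, …, so 38, 43, 44, 49, 50, 55 → 56.
Column q — letters move forward 1 place in the alphabet: h, i, j, k, l, m → n.
For the column r, each term is the sum of the two before it: 4, 6, 10, 16, 26, 42 → 68.
Putting it together: 56  n  68.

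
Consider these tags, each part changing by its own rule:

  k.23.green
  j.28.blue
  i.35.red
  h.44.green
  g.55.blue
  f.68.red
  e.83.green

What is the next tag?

d.100.blue

Letter: k, j, i, h, g, f, e → d (letters move back 1 place in the alphabet).
Second component: differences are 5, 7, 9, … (increasing by 2 each time), so 23, 28, 35, 44, 55, 68, 83 → 100.
Colour goes green, blue, red, green, blue, red, green → blue (repeats green → blue → red).
So the next tag is d.100.blue.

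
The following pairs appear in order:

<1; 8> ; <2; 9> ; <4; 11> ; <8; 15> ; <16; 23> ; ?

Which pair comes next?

First part — ×2 each step: 1, 2, 4, 8, 16 → 32.
Second part: always 7 more than the first part; 8, 9, 11, 15, 23 → 39.
So the next pair is <32; 39>.

<32; 39>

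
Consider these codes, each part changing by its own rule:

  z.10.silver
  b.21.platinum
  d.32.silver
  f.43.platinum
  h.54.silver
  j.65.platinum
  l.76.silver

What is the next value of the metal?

platinum

Letter: letters move forward 2 places in the alphabet, wrapping Z→A, so z, b, d, f, h, j, l → n.
For the second component, +11 each step: 10, 21, 32, 43, 54, 65, 76 → 87.
Metal: alternates silver ↔ platinum; silver, platinum, silver, platinum, silver, platinum, silver → platinum.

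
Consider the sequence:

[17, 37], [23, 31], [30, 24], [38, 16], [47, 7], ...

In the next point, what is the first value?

57

First value: differences are 6, 7, 8, … (increasing by 1 each time); 17, 23, 30, 38, 47 → 57.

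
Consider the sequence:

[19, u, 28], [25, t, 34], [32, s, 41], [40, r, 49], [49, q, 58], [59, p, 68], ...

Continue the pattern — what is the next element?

[70, o, 79]

First value: differences are 6, 7, 8, … (increasing by 1 each time); 19, 25, 32, 40, 49, 59 → 70.
Letter: u, t, s, r, q, p → o (letters move back 1 place in the alphabet).
Third value — always 9 more than the first value: 28, 34, 41, 49, 58, 68 → 79.
So the next element is [70, o, 79].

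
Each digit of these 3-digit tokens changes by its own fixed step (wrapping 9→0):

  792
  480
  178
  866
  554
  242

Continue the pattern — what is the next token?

930

First digit — −3 each step, mod 10: 7, 4, 1, 8, 5, 2 → 9.
Second digit: 9, 8, 7, 6, 5, 4 → 3 (−1 each step, mod 10).
Third digit: 2, 0, 8, 6, 4, 2 → 0 (−2 each step, mod 10).
So the next token is 930.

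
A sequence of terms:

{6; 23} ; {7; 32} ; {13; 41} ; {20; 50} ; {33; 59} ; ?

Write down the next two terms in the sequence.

{53; 68}, {86; 77}

First coordinate: 6, 7, 13, 20, 33 → 53 → 86 (each term is the sum of the two before it).
Second coordinate: 23, 32, 41, 50, 59 → 68 → 77 (+9 each step).
Putting the parts together: {53; 68} and then {86; 77}.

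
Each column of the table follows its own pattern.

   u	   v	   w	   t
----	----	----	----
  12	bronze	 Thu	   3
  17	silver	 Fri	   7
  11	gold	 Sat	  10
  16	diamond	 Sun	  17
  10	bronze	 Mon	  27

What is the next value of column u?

15

Column u: 12, 17, 11, 16, 10 → 15 (alternating steps +5, −6, +5, −6, …).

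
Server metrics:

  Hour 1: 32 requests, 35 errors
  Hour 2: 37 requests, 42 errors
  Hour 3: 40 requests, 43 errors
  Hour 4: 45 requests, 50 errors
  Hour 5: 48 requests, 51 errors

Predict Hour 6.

Requests: alternating steps +5, +3, +5, +3, …, so 32, 37, 40, 45, 48 → 53.
For the errors, alternating steps +7, +1, +7, +1, …: 35, 42, 43, 50, 51 → 58.
Putting it together: 53 requests, 58 errors.

53 requests, 58 errors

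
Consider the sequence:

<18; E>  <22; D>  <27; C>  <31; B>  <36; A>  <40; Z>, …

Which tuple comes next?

For the first value, alternating steps +4, +5, +4, +5, …: 18, 22, 27, 31, 36, 40 → 45.
For the letter, letters move back 1 place in the alphabet, wrapping A→Z: E, D, C, B, A, Z → Y.
So the next tuple is <45; Y>.

<45; Y>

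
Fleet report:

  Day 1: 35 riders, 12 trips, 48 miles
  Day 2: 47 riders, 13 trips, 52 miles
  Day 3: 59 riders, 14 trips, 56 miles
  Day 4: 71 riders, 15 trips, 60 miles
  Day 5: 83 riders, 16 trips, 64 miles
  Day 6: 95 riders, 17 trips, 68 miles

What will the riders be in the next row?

107

Riders goes 35, 47, 59, 71, 83, 95 → 107 (+12 each step).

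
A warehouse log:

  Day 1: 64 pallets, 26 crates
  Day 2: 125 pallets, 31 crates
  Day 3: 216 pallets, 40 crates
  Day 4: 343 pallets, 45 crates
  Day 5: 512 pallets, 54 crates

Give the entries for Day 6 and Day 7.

729 pallets, 59 crates; 1000 pallets, 68 crates

Pallets: perfect cubes: 4³, 5³, 6³, …, so 64, 125, 216, 343, 512 → 729 → 1000.
For the crates, alternating steps +5, +9, +5, +9, …: 26, 31, 40, 45, 54 → 59 → 68.
Putting the parts together: 729 pallets, 59 crates and then 1000 pallets, 68 crates.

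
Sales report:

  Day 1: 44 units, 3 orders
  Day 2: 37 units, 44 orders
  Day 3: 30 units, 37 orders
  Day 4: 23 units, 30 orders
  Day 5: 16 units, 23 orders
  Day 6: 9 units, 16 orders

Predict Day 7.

Units: −7 each step; 44, 37, 30, 23, 16, 9 → 2.
For the orders, always the previous value of the units: 3, 44, 37, 30, 23, 16 → 9.
Combining the parts gives 2 units, 9 orders.

2 units, 9 orders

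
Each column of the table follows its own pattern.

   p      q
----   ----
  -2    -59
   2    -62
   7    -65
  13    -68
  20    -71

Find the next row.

Column p: -2, 2, 7, 13, 20 → 28 (differences are 4, 5, 6, … (increasing by 1 each time)).
Column q goes -59, -62, -65, -68, -71 → -74 (−3 each step).
Putting it together: 28  -74.

28  -74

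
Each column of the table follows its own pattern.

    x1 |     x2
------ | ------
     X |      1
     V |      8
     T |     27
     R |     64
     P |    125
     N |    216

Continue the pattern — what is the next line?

L  343

For the column x1, letters move back 2 places in the alphabet: X, V, T, R, P, N → L.
Column x2 goes 1, 8, 27, 64, 125, 216 → 343 (perfect cubes: 1³, 2³, 3³, …).
So the next line is L  343.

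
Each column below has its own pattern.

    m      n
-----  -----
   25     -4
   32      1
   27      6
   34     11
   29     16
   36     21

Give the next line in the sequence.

Column m: alternating steps +7, −5, +7, −5, …, so 25, 32, 27, 34, 29, 36 → 31.
Column n goes -4, 1, 6, 11, 16, 21 → 26 (+5 each step).
Putting it together: 31  26.

31  26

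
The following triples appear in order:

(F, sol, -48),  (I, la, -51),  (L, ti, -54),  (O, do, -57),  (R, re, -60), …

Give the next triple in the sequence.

Letter goes F, I, L, O, R → U (letters move forward 3 places in the alphabet).
Note goes sol, la, ti, do, re → mi (runs through the solfège scale do→ti).
Third slot: −3 each step; -48, -51, -54, -57, -60 → -63.
Putting it together: (U, mi, -63).

(U, mi, -63)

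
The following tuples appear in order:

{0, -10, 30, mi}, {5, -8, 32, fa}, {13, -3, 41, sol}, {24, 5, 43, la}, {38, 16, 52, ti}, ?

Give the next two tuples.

{55, 30, 54, do}, {75, 47, 63, re}

First slot: differences are 5, 8, 11, … (increasing by 3 each time), so 0, 5, 13, 24, 38 → 55 → 75.
Second slot: differences are 2, 5, 8, … (increasing by 3 each time); -10, -8, -3, 5, 16 → 30 → 47.
Third slot: alternating steps +2, +9, +2, +9, …, so 30, 32, 41, 43, 52 → 54 → 63.
Note: runs through the solfège scale do→ti; mi, fa, sol, la, ti → do → re.
Putting the parts together: {55, 30, 54, do} and then {75, 47, 63, re}.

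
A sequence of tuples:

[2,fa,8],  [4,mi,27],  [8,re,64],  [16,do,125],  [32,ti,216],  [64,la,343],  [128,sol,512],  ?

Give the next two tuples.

For the first part, ×2 each step: 2, 4, 8, 16, 32, 64, 128 → 256 → 512.
Note goes fa, mi, re, do, ti, la, sol → fa → mi (runs backward through the solfège scale do→ti).
Third part: perfect cubes: 2³, 3³, 4³, …, so 8, 27, 64, 125, 216, 343, 512 → 729 → 1000.
So the next two tuples are [256,fa,729] and [512,mi,1000].

[256,fa,729], [512,mi,1000]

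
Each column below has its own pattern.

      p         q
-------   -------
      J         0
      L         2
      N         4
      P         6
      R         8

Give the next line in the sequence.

T  10

Column p goes J, L, N, P, R → T (letters move forward 2 places in the alphabet).
For the column q, +2 each step: 0, 2, 4, 6, 8 → 10.
Putting it together: T  10.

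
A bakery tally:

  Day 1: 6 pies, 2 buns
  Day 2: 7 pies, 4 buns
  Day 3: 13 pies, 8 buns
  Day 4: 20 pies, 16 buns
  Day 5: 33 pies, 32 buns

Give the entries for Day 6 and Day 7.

53 pies, 64 buns; 86 pies, 128 buns

Pies: 6, 7, 13, 20, 33 → 53 → 86 (each term is the sum of the two before it).
Buns: ×2 each step; 2, 4, 8, 16, 32 → 64 → 128.
Putting the parts together: 53 pies, 64 buns and then 86 pies, 128 buns.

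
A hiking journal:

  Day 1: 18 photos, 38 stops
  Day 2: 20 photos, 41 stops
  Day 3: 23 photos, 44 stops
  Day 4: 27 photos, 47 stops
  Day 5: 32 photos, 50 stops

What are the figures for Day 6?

38 photos, 53 stops

Photos: differences are 2, 3, 4, … (increasing by 1 each time); 18, 20, 23, 27, 32 → 38.
Stops: +3 each step, so 38, 41, 44, 47, 50 → 53.
So the next record is 38 photos, 53 stops.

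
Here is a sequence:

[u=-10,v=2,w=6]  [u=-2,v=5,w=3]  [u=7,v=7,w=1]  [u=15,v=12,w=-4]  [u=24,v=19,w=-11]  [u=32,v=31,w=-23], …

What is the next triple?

[u=41,v=50,w=-42]

U: -10, -2, 7, 15, 24, 32 → 41 (alternating steps +8, +9, +8, +9, …).
V: each term is the sum of the two before it, so 2, 5, 7, 12, 19, 31 → 50.
W: 6, 3, 1, -4, -11, -23 → -42 (together with the v always sums to 8).
So the next triple is [u=41,v=50,w=-42].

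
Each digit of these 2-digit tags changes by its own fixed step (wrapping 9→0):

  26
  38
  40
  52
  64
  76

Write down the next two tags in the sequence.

First digit goes 2, 3, 4, 5, 6, 7 → 8 → 9 (+1 each step, mod 10).
Second digit: +2 each step, mod 10; 6, 8, 0, 2, 4, 6 → 8 → 0.
So the next two tags are 88 and 90.

88 then 90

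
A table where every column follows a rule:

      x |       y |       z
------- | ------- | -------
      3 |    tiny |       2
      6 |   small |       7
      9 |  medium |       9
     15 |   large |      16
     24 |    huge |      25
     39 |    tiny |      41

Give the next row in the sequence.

Column x — each term is the sum of the two before it: 3, 6, 9, 15, 24, 39 → 63.
Column y: repeats tiny → small → medium → large → huge; tiny, small, medium, large, huge, tiny → small.
For the column z, each term is the sum of the two before it: 2, 7, 9, 16, 25, 41 → 66.
So the next row is 63  small  66.

63  small  66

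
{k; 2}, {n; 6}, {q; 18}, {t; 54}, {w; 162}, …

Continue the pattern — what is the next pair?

Letter: letters move forward 3 places in the alphabet, so k, n, q, t, w → z.
Second component: ×3 each step; 2, 6, 18, 54, 162 → 486.
So the next pair is {z; 486}.

{z; 486}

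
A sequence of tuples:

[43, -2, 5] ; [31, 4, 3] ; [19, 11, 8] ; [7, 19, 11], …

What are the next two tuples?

[-5, 28, 19], [-17, 38, 30]

First slot: −12 each step, so 43, 31, 19, 7 → -5 → -17.
Second slot goes -2, 4, 11, 19 → 28 → 38 (differences are 6, 7, 8, … (increasing by 1 each time)).
Third slot: 5, 3, 8, 11 → 19 → 30 (each term is the sum of the two before it).
Putting the parts together: [-5, 28, 19] and then [-17, 38, 30].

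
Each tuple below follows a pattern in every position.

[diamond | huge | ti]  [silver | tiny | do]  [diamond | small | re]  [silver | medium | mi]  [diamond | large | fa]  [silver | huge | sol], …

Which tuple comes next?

[diamond | tiny | la]

Rank: alternates diamond ↔ silver; diamond, silver, diamond, silver, diamond, silver → diamond.
Size: huge, tiny, small, medium, large, huge → tiny (repeats huge → tiny → small → medium → large).
Note goes ti, do, re, mi, fa, sol → la (runs through the solfège scale do→ti).
So the next tuple is [diamond | tiny | la].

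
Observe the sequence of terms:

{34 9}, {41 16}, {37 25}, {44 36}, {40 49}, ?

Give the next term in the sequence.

First slot: alternating steps +7, −4, +7, −4, …; 34, 41, 37, 44, 40 → 47.
Second slot — perfect squares: 3², 4², 5², …: 9, 16, 25, 36, 49 → 64.
Putting it together: {47 64}.

{47 64}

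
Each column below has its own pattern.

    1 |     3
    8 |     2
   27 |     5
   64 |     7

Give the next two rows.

125  12; 216  19

For the first component, perfect cubes: 1³, 2³, 3³, …: 1, 8, 27, 64 → 125 → 216.
Second component: each term is the sum of the two before it, so 3, 2, 5, 7 → 12 → 19.
Putting the parts together: 125  12 and then 216  19.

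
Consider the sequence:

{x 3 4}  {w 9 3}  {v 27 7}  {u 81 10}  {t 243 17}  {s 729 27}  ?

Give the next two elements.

Letter: letters move back 1 place in the alphabet, so x, w, v, u, t, s → r → q.
Second coordinate: ×3 each step; 3, 9, 27, 81, 243, 729 → 2187 → 6561.
Third coordinate: each term is the sum of the two before it; 4, 3, 7, 10, 17, 27 → 44 → 71.
Putting the parts together: {r 2187 44} and then {q 6561 71}.

{r 2187 44}, {q 6561 71}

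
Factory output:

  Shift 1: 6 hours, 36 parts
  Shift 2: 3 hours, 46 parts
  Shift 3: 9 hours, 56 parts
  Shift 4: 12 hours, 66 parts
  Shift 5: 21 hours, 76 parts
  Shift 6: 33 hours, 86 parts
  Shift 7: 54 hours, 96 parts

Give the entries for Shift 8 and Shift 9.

Hours: each term is the sum of the two before it; 6, 3, 9, 12, 21, 33, 54 → 87 → 141.
Parts: +10 each step, so 36, 46, 56, 66, 76, 86, 96 → 106 → 116.
So the next two records are 87 hours, 106 parts and 141 hours, 116 parts.

87 hours, 106 parts; 141 hours, 116 parts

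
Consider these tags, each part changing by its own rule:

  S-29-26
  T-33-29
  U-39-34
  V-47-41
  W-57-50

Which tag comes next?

X-69-61

Letter — letters move forward 1 place in the alphabet: S, T, U, V, W → X.
For the second component, differences are 4, 6, 8, … (increasing by 2 each time): 29, 33, 39, 47, 57 → 69.
For the third component, differences are 3, 5, 7, … (increasing by 2 each time): 26, 29, 34, 41, 50 → 61.
Putting it together: X-69-61.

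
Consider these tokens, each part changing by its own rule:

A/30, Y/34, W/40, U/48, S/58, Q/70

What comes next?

O/84

Letter goes A, Y, W, U, S, Q → O (letters move back 2 places in the alphabet, wrapping A→Z).
Second component: differences are 4, 6, 8, … (increasing by 2 each time), so 30, 34, 40, 48, 58, 70 → 84.
So the next token is O/84.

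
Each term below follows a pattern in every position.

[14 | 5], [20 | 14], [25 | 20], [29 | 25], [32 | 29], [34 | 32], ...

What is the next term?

[35 | 34]

First value goes 14, 20, 25, 29, 32, 34 → 35 (differences are 6, 5, 4, … (decreasing by 1 each time)).
For the second value, always the previous value of the first value: 5, 14, 20, 25, 29, 32 → 34.
Putting it together: [35 | 34].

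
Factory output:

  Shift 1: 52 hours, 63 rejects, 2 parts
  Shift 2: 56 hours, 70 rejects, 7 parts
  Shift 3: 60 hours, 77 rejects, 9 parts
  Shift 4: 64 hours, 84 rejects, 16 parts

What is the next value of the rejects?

Rejects: 63, 70, 77, 84 → 91 (+7 each step).

91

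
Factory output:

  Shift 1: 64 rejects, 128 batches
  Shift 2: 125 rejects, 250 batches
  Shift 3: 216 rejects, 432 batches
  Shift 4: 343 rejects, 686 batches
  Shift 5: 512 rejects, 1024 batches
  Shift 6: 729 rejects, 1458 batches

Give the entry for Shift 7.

1000 rejects, 2000 batches

Rejects: 64, 125, 216, 343, 512, 729 → 1000 (perfect cubes: 4³, 5³, 6³, …).
Batches: always 2 × the rejects; 128, 250, 432, 686, 1024, 1458 → 2000.
Putting it together: 1000 rejects, 2000 batches.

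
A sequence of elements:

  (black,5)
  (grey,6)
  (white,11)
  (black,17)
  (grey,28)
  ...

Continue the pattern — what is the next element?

(white,45)

Shade: black, grey, white, black, grey → white (repeats black → grey → white).
Second component goes 5, 6, 11, 17, 28 → 45 (each term is the sum of the two before it).
Putting it together: (white,45).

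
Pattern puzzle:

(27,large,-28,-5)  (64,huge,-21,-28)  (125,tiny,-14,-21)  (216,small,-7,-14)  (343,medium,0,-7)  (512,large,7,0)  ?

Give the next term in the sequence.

First entry: 27, 64, 125, 216, 343, 512 → 729 (perfect cubes: 3³, 4³, 5³, …).
For the size, repeats large → huge → tiny → small → medium: large, huge, tiny, small, medium, large → huge.
Third entry: +7 each step, so -28, -21, -14, -7, 0, 7 → 14.
Fourth entry — always the previous value of the third entry: -5, -28, -21, -14, -7, 0 → 7.
Combining the parts gives (729,huge,14,7).

(729,huge,14,7)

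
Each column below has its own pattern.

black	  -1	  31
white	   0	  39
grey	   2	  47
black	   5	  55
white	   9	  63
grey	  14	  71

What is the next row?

Shade — repeats black → white → grey: black, white, grey, black, white, grey → black.
Second component goes -1, 0, 2, 5, 9, 14 → 20 (differences are 1, 2, 3, … (increasing by 1 each time)).
Third component goes 31, 39, 47, 55, 63, 71 → 79 (+8 each step).
Combining the parts gives black  20  79.

black  20  79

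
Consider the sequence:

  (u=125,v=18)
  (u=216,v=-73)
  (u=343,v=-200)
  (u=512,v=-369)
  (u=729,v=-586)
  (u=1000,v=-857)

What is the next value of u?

1331

U goes 125, 216, 343, 512, 729, 1000 → 1331 (perfect cubes: 5³, 6³, 7³, …).
V: 18, -73, -200, -369, -586, -857 → -1188 (together with the u always sums to 143).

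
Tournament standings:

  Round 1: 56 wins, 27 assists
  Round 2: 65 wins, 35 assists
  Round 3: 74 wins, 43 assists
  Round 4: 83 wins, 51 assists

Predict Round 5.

For the wins, +9 each step: 56, 65, 74, 83 → 92.
Assists — +8 each step: 27, 35, 43, 51 → 59.
Putting it together: 92 wins, 59 assists.

92 wins, 59 assists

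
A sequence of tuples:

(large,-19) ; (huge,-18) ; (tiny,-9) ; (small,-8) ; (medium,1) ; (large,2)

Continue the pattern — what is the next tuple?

(huge,11)

For the size, repeats large → huge → tiny → small → medium: large, huge, tiny, small, medium, large → huge.
For the second value, alternating steps +1, +9, +1, +9, …: -19, -18, -9, -8, 1, 2 → 11.
So the next tuple is (huge,11).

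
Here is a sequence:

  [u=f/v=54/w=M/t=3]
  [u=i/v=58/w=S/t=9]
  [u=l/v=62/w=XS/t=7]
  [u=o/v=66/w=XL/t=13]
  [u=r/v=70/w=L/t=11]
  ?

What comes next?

U: letters move forward 3 places in the alphabet; f, i, l, o, r → u.
For the v, +4 each step: 54, 58, 62, 66, 70 → 74.
W: runs backward through clothing sizes XS→XL; M, S, XS, XL, L → M.
T: 3, 9, 7, 13, 11 → 17 (alternating steps +6, −2, +6, −2, …).
So the next 4-tuple is [u=u/v=74/w=M/t=17].

[u=u/v=74/w=M/t=17]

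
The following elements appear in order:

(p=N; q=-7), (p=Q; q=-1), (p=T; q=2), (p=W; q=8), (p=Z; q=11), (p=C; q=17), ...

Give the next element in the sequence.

For the p, letters move forward 3 places in the alphabet, wrapping Z→A: N, Q, T, W, Z, C → F.
Q: -7, -1, 2, 8, 11, 17 → 20 (alternating steps +6, +3, +6, +3, …).
So the next element is (p=F; q=20).

(p=F; q=20)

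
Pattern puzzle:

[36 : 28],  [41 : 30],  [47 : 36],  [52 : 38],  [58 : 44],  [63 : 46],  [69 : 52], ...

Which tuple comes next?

[74 : 54]

First coordinate goes 36, 41, 47, 52, 58, 63, 69 → 74 (alternating steps +5, +6, +5, +6, …).
For the second coordinate, alternating steps +2, +6, +2, +6, …: 28, 30, 36, 38, 44, 46, 52 → 54.
Putting it together: [74 : 54].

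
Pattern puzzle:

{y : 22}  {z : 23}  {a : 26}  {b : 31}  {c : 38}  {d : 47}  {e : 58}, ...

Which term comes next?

For the letter, letters move forward 1 place in the alphabet, wrapping Z→A: y, z, a, b, c, d, e → f.
Second entry: differences are 1, 3, 5, … (increasing by 2 each time); 22, 23, 26, 31, 38, 47, 58 → 71.
Putting it together: {f : 71}.

{f : 71}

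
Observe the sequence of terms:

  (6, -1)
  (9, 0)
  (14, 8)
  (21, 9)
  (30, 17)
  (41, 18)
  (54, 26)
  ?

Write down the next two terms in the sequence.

First slot — differences are 3, 5, 7, … (increasing by 2 each time): 6, 9, 14, 21, 30, 41, 54 → 69 → 86.
Second slot — alternating steps +1, +8, +1, +8, …: -1, 0, 8, 9, 17, 18, 26 → 27 → 35.
Putting the parts together: (69, 27) and then (86, 35).

(69, 27), (86, 35)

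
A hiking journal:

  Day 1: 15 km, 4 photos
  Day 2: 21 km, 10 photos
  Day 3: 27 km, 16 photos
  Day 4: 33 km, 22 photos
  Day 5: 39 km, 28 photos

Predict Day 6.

For the km, +6 each step: 15, 21, 27, 33, 39 → 45.
Photos: 4, 10, 16, 22, 28 → 34 (always 11 less than the km).
Combining the parts gives 45 km, 34 photos.

45 km, 34 photos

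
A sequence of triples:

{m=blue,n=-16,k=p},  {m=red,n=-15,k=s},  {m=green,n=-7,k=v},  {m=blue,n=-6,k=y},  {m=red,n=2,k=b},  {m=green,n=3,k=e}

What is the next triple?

{m=blue,n=11,k=h}

M: repeats blue → red → green; blue, red, green, blue, red, green → blue.
N: alternating steps +1, +8, +1, +8, …; -16, -15, -7, -6, 2, 3 → 11.
K goes p, s, v, y, b, e → h (letters move forward 3 places in the alphabet, wrapping Z→A).
So the next triple is {m=blue,n=11,k=h}.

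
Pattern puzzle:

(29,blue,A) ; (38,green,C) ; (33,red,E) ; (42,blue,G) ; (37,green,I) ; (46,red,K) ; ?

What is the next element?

(41,blue,M)

First part goes 29, 38, 33, 42, 37, 46 → 41 (alternating steps +9, −5, +9, −5, …).
Colour: repeats blue → green → red; blue, green, red, blue, green, red → blue.
Letter: letters move forward 2 places in the alphabet, so A, C, E, G, I, K → M.
So the next element is (41,blue,M).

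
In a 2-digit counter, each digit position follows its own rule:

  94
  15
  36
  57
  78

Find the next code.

First digit: +2 each step, mod 10, so 9, 1, 3, 5, 7 → 9.
Second digit — +1 each step, mod 10: 4, 5, 6, 7, 8 → 9.
So the next code is 99.

99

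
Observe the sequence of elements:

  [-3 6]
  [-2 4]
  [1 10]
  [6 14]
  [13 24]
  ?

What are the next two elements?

First coordinate goes -3, -2, 1, 6, 13 → 22 → 33 (differences are 1, 3, 5, … (increasing by 2 each time)).
Second coordinate: each term is the sum of the two before it, so 6, 4, 10, 14, 24 → 38 → 62.
Putting the parts together: [22 38] and then [33 62].

[22 38], [33 62]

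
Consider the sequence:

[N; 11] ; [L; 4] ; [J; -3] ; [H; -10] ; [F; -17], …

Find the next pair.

Letter goes N, L, J, H, F → D (letters move back 2 places in the alphabet).
Second part: −7 each step; 11, 4, -3, -10, -17 → -24.
So the next pair is [D; -24].

[D; -24]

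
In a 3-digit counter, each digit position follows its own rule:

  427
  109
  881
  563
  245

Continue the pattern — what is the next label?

First digit: 4, 1, 8, 5, 2 → 9 (−3 each step, mod 10).
Second digit: −2 each step, mod 10, so 2, 0, 8, 6, 4 → 2.
Third digit goes 7, 9, 1, 3, 5 → 7 (+2 each step, mod 10).
So the next label is 927.

927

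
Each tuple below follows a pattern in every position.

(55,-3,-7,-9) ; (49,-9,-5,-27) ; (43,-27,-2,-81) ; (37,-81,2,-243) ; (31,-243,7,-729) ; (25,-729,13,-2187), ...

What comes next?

(19,-2187,20,-6561)

First component goes 55, 49, 43, 37, 31, 25 → 19 (−6 each step).
Second component — ×3 each step: -3, -9, -27, -81, -243, -729 → -2187.
Third component: differences are 2, 3, 4, … (increasing by 1 each time); -7, -5, -2, 2, 7, 13 → 20.
Fourth component — always 3 × the second component: -9, -27, -81, -243, -729, -2187 → -6561.
So the next tuple is (19,-2187,20,-6561).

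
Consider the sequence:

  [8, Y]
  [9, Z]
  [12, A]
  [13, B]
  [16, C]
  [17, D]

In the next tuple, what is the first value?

20

For the first value, alternating steps +1, +3, +1, +3, …: 8, 9, 12, 13, 16, 17 → 20.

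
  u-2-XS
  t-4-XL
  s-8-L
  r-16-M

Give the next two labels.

q-32-S, p-64-XS

For the letter, letters move back 1 place in the alphabet: u, t, s, r → q → p.
Second component: ×2 each step, so 2, 4, 8, 16 → 32 → 64.
Size goes XS, XL, L, M → S → XS (runs backward through clothing sizes XS→XL).
So the next two labels are q-32-S and p-64-XS.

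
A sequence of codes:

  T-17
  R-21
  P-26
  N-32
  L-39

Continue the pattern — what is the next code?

Letter: T, R, P, N, L → J (letters move back 2 places in the alphabet).
Second component: differences are 4, 5, 6, … (increasing by 1 each time), so 17, 21, 26, 32, 39 → 47.
Putting it together: J-47.

J-47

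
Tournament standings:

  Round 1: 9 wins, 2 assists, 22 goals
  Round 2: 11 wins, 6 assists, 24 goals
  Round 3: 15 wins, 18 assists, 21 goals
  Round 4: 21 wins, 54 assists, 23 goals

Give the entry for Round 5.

Wins: 9, 11, 15, 21 → 29 (differences are 2, 4, 6, … (increasing by 2 each time)).
Assists goes 2, 6, 18, 54 → 162 (×3 each step).
Goals: alternating steps +2, −3, +2, −3, …, so 22, 24, 21, 23 → 20.
So the next line is 29 wins, 162 assists, 20 goals.

29 wins, 162 assists, 20 goals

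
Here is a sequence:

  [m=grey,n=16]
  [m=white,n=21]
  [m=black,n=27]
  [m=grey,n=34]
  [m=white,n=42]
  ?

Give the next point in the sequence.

For the m, repeats grey → white → black: grey, white, black, grey, white → black.
N goes 16, 21, 27, 34, 42 → 51 (differences are 5, 6, 7, … (increasing by 1 each time)).
Combining the parts gives [m=black,n=51].

[m=black,n=51]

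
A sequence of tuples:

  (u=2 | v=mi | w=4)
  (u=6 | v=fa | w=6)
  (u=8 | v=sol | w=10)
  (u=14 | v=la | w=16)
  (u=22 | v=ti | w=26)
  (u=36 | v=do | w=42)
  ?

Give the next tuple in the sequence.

(u=58 | v=re | w=68)

U: 2, 6, 8, 14, 22, 36 → 58 (each term is the sum of the two before it).
V goes mi, fa, sol, la, ti, do → re (runs through the solfège scale do→ti).
W: 4, 6, 10, 16, 26, 42 → 68 (each term is the sum of the two before it).
So the next tuple is (u=58 | v=re | w=68).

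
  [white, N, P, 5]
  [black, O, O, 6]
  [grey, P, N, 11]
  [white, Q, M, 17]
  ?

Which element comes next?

Shade: repeats white → black → grey, so white, black, grey, white → black.
First letter goes N, O, P, Q → R (letters move forward 1 place in the alphabet).
For the second letter, letters move back 1 place in the alphabet: P, O, N, M → L.
For the fourth component, each term is the sum of the two before it: 5, 6, 11, 17 → 28.
So the next element is [black, R, L, 28].

[black, R, L, 28]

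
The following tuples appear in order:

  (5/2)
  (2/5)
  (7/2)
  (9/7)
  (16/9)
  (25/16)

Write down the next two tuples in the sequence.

First entry: each term is the sum of the two before it; 5, 2, 7, 9, 16, 25 → 41 → 66.
Second entry goes 2, 5, 2, 7, 9, 16 → 25 → 41 (always the previous value of the first entry).
So the next two tuples are (41/25) and (66/41).

(41/25), (66/41)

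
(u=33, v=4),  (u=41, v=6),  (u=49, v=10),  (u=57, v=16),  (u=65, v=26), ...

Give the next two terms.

U: +8 each step, so 33, 41, 49, 57, 65 → 73 → 81.
V: each term is the sum of the two before it; 4, 6, 10, 16, 26 → 42 → 68.
Putting the parts together: (u=73, v=42) and then (u=81, v=68).

(u=73, v=42), (u=81, v=68)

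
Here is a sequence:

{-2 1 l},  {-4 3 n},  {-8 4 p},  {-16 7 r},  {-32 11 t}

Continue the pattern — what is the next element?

First coordinate: ×2 each step; -2, -4, -8, -16, -32 → -64.
Second coordinate: 1, 3, 4, 7, 11 → 18 (each term is the sum of the two before it).
Letter: letters move forward 2 places in the alphabet; l, n, p, r, t → v.
Putting it together: {-64 18 v}.

{-64 18 v}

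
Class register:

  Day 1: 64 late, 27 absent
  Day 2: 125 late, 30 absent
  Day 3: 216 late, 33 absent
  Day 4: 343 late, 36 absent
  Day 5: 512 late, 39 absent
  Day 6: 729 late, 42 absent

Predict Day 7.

1000 late, 45 absent

Late goes 64, 125, 216, 343, 512, 729 → 1000 (perfect cubes: 4³, 5³, 6³, …).
Absent — +3 each step: 27, 30, 33, 36, 39, 42 → 45.
So the next line is 1000 late, 45 absent.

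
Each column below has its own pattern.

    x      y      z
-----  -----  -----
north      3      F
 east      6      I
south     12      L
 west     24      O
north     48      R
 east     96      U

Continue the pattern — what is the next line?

south  192  X

Column x: north, east, south, west, north, east → south (repeats north → east → south → west).
Column y: 3, 6, 12, 24, 48, 96 → 192 (×2 each step).
Column z goes F, I, L, O, R, U → X (letters move forward 3 places in the alphabet).
Combining the parts gives south  192  X.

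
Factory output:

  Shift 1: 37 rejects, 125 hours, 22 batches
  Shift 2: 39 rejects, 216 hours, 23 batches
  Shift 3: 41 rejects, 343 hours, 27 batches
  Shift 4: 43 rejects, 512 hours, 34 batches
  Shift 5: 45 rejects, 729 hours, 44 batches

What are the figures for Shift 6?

47 rejects, 1000 hours, 57 batches

Rejects goes 37, 39, 41, 43, 45 → 47 (+2 each step).
Hours: perfect cubes: 5³, 6³, 7³, …, so 125, 216, 343, 512, 729 → 1000.
For the batches, differences are 1, 4, 7, … (increasing by 3 each time): 22, 23, 27, 34, 44 → 57.
So the next line is 47 rejects, 1000 hours, 57 batches.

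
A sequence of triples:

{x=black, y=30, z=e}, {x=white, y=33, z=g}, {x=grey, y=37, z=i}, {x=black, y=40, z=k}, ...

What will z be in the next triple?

m

For the x, repeats black → white → grey: black, white, grey, black → white.
For the y, alternating steps +3, +4, +3, +4, …: 30, 33, 37, 40 → 44.
Z — letters move forward 2 places in the alphabet: e, g, i, k → m.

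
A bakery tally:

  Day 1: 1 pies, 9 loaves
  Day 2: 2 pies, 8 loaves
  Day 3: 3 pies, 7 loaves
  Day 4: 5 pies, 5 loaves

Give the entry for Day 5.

Pies: 1, 2, 3, 5 → 8 (each term is the sum of the two before it).
Loaves goes 9, 8, 7, 5 → 2 (together with the pies always sums to 10).
Putting it together: 8 pies, 2 loaves.

8 pies, 2 loaves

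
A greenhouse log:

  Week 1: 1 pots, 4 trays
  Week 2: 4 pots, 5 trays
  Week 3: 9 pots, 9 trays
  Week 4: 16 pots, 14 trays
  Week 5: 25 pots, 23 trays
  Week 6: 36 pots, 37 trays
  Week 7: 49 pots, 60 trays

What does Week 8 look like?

64 pots, 97 trays

For the pots, perfect squares: 1², 2², 3², …: 1, 4, 9, 16, 25, 36, 49 → 64.
Trays — each term is the sum of the two before it: 4, 5, 9, 14, 23, 37, 60 → 97.
Combining the parts gives 64 pots, 97 trays.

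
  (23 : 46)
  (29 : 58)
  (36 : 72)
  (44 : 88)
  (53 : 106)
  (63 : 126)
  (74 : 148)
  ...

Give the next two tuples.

(86 : 172), (99 : 198)

First part: differences are 6, 7, 8, … (increasing by 1 each time); 23, 29, 36, 44, 53, 63, 74 → 86 → 99.
Second part: always 2 × the first part; 46, 58, 72, 88, 106, 126, 148 → 172 → 198.
So the next two tuples are (86 : 172) and (99 : 198).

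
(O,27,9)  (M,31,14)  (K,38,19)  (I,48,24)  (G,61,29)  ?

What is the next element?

Letter goes O, M, K, I, G → E (letters move back 2 places in the alphabet).
Second entry: differences are 4, 7, 10, … (increasing by 3 each time); 27, 31, 38, 48, 61 → 77.
Third entry: +5 each step, so 9, 14, 19, 24, 29 → 34.
Combining the parts gives (E,77,34).

(E,77,34)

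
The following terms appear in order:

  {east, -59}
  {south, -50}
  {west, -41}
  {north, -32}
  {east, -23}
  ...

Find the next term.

Direction goes east, south, west, north, east → south (repeats east → south → west → north).
Second entry: +9 each step; -59, -50, -41, -32, -23 → -14.
So the next term is {south, -14}.

{south, -14}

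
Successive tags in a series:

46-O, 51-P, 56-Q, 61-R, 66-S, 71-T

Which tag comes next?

76-U

First component goes 46, 51, 56, 61, 66, 71 → 76 (+5 each step).
Letter — letters move forward 1 place in the alphabet: O, P, Q, R, S, T → U.
Combining the parts gives 76-U.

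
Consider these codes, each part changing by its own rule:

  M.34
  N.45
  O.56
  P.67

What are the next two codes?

Q.78 then R.89

Letter goes M, N, O, P → Q → R (letters move forward 1 place in the alphabet).
Second component goes 34, 45, 56, 67 → 78 → 89 (+11 each step).
Putting the parts together: Q.78 and then R.89.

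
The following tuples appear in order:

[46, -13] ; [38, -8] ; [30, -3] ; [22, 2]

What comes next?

[14, 7]

First slot: −8 each step, so 46, 38, 30, 22 → 14.
Second slot: +5 each step, so -13, -8, -3, 2 → 7.
So the next tuple is [14, 7].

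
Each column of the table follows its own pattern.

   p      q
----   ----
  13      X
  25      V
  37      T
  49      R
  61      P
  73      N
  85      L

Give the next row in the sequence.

97  J

Column p: 13, 25, 37, 49, 61, 73, 85 → 97 (+12 each step).
Column q — letters move back 2 places in the alphabet: X, V, T, R, P, N, L → J.
So the next row is 97  J.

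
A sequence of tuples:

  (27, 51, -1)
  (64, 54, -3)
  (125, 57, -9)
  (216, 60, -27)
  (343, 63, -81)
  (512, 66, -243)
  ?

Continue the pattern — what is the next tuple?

(729, 69, -729)

First slot: 27, 64, 125, 216, 343, 512 → 729 (perfect cubes: 3³, 4³, 5³, …).
Second slot: +3 each step, so 51, 54, 57, 60, 63, 66 → 69.
For the third slot, ×3 each step: -1, -3, -9, -27, -81, -243 → -729.
So the next tuple is (729, 69, -729).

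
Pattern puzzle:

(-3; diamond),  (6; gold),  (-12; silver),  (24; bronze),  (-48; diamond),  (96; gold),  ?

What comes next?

(-192; silver)

First component: -3, 6, -12, 24, -48, 96 → -192 (×(-2) each step).
Rank goes diamond, gold, silver, bronze, diamond, gold → silver (repeats diamond → gold → silver → bronze).
So the next pair is (-192; silver).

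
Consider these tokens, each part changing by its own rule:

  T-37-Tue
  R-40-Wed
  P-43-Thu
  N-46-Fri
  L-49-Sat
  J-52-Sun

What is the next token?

Letter: letters move back 2 places in the alphabet; T, R, P, N, L, J → H.
Second component goes 37, 40, 43, 46, 49, 52 → 55 (+3 each step).
For the day, runs through the weekdays Mon→Sun: Tue, Wed, Thu, Fri, Sat, Sun → Mon.
Combining the parts gives H-55-Mon.

H-55-Mon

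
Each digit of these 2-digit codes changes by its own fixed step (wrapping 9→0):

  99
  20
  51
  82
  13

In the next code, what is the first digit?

4

First digit: 9, 2, 5, 8, 1 → 4 (+3 each step, mod 10).
Second digit — +1 each step, mod 10: 9, 0, 1, 2, 3 → 4.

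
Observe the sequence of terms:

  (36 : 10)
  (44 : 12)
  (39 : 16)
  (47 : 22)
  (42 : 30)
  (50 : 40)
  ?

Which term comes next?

(45 : 52)

First part goes 36, 44, 39, 47, 42, 50 → 45 (alternating steps +8, −5, +8, −5, …).
For the second part, differences are 2, 4, 6, … (increasing by 2 each time): 10, 12, 16, 22, 30, 40 → 52.
Combining the parts gives (45 : 52).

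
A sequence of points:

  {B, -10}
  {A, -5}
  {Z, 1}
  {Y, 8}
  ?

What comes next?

{X, 16}

For the letter, letters move back 1 place in the alphabet, wrapping A→Z: B, A, Z, Y → X.
Second part goes -10, -5, 1, 8 → 16 (differences are 5, 6, 7, … (increasing by 1 each time)).
Putting it together: {X, 16}.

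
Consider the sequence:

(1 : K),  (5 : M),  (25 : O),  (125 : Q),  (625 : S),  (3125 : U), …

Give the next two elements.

First component — ×5 each step: 1, 5, 25, 125, 625, 3125 → 15625 → 78125.
Letter: K, M, O, Q, S, U → W → Y (letters move forward 2 places in the alphabet).
So the next two elements are (15625 : W) and (78125 : Y).

(15625 : W), (78125 : Y)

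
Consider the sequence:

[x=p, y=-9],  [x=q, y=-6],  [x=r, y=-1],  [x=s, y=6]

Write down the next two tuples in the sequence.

X — letters move forward 1 place in the alphabet: p, q, r, s → t → u.
Y — differences are 3, 5, 7, … (increasing by 2 each time): -9, -6, -1, 6 → 15 → 26.
Putting the parts together: [x=t, y=15] and then [x=u, y=26].

[x=t, y=15], [x=u, y=26]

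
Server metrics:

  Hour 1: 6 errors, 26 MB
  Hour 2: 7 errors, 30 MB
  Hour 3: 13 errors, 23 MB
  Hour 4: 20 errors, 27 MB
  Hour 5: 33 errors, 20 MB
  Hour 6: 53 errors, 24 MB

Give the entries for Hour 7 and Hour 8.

86 errors, 17 MB; 139 errors, 21 MB

Errors goes 6, 7, 13, 20, 33, 53 → 86 → 139 (each term is the sum of the two before it).
For the MB, alternating steps +4, −7, +4, −7, …: 26, 30, 23, 27, 20, 24 → 17 → 21.
Putting the parts together: 86 errors, 17 MB and then 139 errors, 21 MB.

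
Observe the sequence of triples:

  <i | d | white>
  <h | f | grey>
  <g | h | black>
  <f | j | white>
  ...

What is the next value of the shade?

grey

For the shade, repeats white → grey → black: white, grey, black, white → grey.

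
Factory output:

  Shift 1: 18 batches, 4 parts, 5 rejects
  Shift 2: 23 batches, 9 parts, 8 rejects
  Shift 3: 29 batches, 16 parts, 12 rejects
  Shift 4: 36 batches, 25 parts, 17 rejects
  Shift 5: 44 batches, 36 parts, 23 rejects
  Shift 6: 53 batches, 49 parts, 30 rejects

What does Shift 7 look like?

For the batches, differences are 5, 6, 7, … (increasing by 1 each time): 18, 23, 29, 36, 44, 53 → 63.
For the parts, perfect squares: 2², 3², 4², …: 4, 9, 16, 25, 36, 49 → 64.
Rejects: differences are 3, 4, 5, … (increasing by 1 each time), so 5, 8, 12, 17, 23, 30 → 38.
So the next record is 63 batches, 64 parts, 38 rejects.

63 batches, 64 parts, 38 rejects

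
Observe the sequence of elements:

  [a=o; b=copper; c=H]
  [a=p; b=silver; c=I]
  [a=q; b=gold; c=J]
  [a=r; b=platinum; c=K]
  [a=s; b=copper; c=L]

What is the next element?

A — letters move forward 1 place in the alphabet: o, p, q, r, s → t.
B: repeats copper → silver → gold → platinum; copper, silver, gold, platinum, copper → silver.
C: letters move forward 1 place in the alphabet; H, I, J, K, L → M.
Combining the parts gives [a=t; b=silver; c=M].

[a=t; b=silver; c=M]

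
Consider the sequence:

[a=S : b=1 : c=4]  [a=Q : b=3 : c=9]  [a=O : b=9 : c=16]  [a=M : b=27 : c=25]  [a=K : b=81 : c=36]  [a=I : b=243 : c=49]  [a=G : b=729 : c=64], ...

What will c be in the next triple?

For the c, perfect squares: 2², 3², 4², …: 4, 9, 16, 25, 36, 49, 64 → 81.

81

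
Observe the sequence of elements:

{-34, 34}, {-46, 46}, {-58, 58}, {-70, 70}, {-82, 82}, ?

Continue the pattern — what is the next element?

{-94, 94}

First coordinate: −12 each step; -34, -46, -58, -70, -82 → -94.
Second coordinate — always the negative of the first coordinate: 34, 46, 58, 70, 82 → 94.
Putting it together: {-94, 94}.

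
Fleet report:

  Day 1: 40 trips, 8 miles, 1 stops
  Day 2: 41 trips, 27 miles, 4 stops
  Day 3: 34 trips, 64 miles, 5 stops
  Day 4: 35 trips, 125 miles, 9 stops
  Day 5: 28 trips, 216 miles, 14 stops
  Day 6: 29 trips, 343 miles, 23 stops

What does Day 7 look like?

Trips: 40, 41, 34, 35, 28, 29 → 22 (alternating steps +1, −7, +1, −7, …).
For the miles, perfect cubes: 2³, 3³, 4³, …: 8, 27, 64, 125, 216, 343 → 512.
Stops — each term is the sum of the two before it: 1, 4, 5, 9, 14, 23 → 37.
Putting it together: 22 trips, 512 miles, 37 stops.

22 trips, 512 miles, 37 stops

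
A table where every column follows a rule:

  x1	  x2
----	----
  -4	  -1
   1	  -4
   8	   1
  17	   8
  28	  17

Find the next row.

41  28

Column x1 — differences are 5, 7, 9, … (increasing by 2 each time): -4, 1, 8, 17, 28 → 41.
Column x2 — always the previous value of the column x1: -1, -4, 1, 8, 17 → 28.
So the next row is 41  28.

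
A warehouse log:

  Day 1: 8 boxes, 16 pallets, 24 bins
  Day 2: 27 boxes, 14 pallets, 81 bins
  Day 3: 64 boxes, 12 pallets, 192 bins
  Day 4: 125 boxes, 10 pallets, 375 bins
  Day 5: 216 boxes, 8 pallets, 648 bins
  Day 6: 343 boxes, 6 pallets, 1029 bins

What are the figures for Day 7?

512 boxes, 4 pallets, 1536 bins

Boxes: perfect cubes: 2³, 3³, 4³, …, so 8, 27, 64, 125, 216, 343 → 512.
Pallets: −2 each step; 16, 14, 12, 10, 8, 6 → 4.
Bins: always 3 × the boxes; 24, 81, 192, 375, 648, 1029 → 1536.
Putting it together: 512 boxes, 4 pallets, 1536 bins.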